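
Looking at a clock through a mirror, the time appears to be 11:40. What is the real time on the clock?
Reflection across the vertical (12-6) axis maps a hand at angle A degrees to (360 - A) degrees, which sends a reading of T minutes past 12:00 to (720 - T) minutes past 12:00.
Mirror reads 11:40 = 700 minutes past 12:00.
Actual time: (720 - 700) mod 720 = 20 minutes = 12:20.

Final answer: 12:20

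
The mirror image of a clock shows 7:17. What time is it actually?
Reflection across the vertical (12-6) axis maps a hand at angle A degrees to (360 - A) degrees, which sends a reading of T minutes past 12:00 to (720 - T) minutes past 12:00.
Mirror reads 7:17 = 437 minutes past 12:00.
Actual time: (720 - 437) mod 720 = 283 minutes = 4:43.

Final answer: 4:43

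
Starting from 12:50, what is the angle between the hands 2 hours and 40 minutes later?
First find the time 2 hours and 40 minutes after 12:50.
Total minutes: 12 x 60 + 50 + 2 x 60 + 40 = 930.
930 mod 720 = 210 minutes = 3:30.
Now compute the angle at 3:30:
Hour hand: 3 x 30 + 30 x 0.5 = 105 degrees
Minute hand: 30 x 6 = 180 degrees
Difference: |105 - 180| = 75 degrees
The angle is 75 degrees

Final answer: 75 degrees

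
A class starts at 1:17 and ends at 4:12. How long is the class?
From 1:17 to 4:12:
(4 x 60 + 12) - (1 x 60 + 17) = 252 - 77 = 175 minutes
= 2 hours and 55 minutes

Final answer: 2 hours and 55 minutes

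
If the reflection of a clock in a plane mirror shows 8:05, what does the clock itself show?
Reflection across the vertical (12-6) axis maps a hand at angle A degrees to (360 - A) degrees, which sends a reading of T minutes past 12:00 to (720 - T) minutes past 12:00.
Mirror reads 8:05 = 485 minutes past 12:00.
Actual time: (720 - 485) mod 720 = 235 minutes = 3:55.

Final answer: 3:55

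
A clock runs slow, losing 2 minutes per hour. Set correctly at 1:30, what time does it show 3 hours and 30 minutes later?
For every 60 true minutes, the faulty clock advances 60 - 2 = 58 minutes.
True elapsed: 3 hours and 30 minutes = 210 minutes.
Faulty clock advances: 210 x 58/60 = 203 minutes (drift: 7 minutes behind).
Shown time: 1:30 + 203 minutes = 4:53.

Final answer: 4:53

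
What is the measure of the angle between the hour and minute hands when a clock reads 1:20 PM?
Hour hand position: 1 x 30 + 20 x 0.5 = 40 degrees
Minute hand position: 20 x 6 = 120 degrees
Difference: |40 - 120| = 80 degrees
The angle between the hands is 80 degrees

Final answer: 80 degrees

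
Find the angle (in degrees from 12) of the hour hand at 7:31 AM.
The hour hand moves 30 degrees per hour and 0.5 degrees per minute.
At 7:31: (7) x 30 + 31 x 0.5 = 210 + 15.5 = 225.5 degrees

Final answer: 225.5 degrees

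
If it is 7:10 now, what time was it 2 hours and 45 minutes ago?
Starting time: 7:10 = 430 total minutes past 12:00
Subtracting: 2 hours and 45 minutes = 165 minutes
430 - 165 = 265 minutes
= 4 hours and 25 minutes past 12:00 = 4:25

Final answer: 4:25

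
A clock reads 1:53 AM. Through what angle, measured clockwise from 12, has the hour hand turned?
The hour hand moves 30 degrees per hour and 0.5 degrees per minute.
At 1:53: (1) x 30 + 53 x 0.5 = 30 + 26.5 = 56.5 degrees

Final answer: 56.5 degrees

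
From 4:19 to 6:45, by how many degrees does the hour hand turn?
The hour hand moves 0.5 degrees per minute.
Time elapsed: 6:45 - 4:19 = 146 minutes
Angular displacement: 146 x 0.5 = 73 degrees

Final answer: 73 degrees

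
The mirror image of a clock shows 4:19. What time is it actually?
Reflection across the vertical (12-6) axis maps a hand at angle A degrees to (360 - A) degrees, which sends a reading of T minutes past 12:00 to (720 - T) minutes past 12:00.
Mirror reads 4:19 = 259 minutes past 12:00.
Actual time: (720 - 259) mod 720 = 461 minutes = 7:41.

Final answer: 7:41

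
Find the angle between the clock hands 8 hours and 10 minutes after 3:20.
First find the time 8 hours and 10 minutes after 3:20.
Total minutes: 3 x 60 + 20 + 8 x 60 + 10 = 690.
690 mod 720 = 690 minutes = 11:30.
Now compute the angle at 11:30:
Hour hand: 11 x 30 + 30 x 0.5 = 345 degrees
Minute hand: 30 x 6 = 180 degrees
Difference: |345 - 180| = 165 degrees
The angle is 165 degrees

Final answer: 165 degrees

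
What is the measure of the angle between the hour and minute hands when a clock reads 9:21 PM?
Hour hand position: 9 x 30 + 21 x 0.5 = 280.5 degrees
Minute hand position: 21 x 6 = 126 degrees
Difference: |280.5 - 126| = 154.5 degrees
The angle between the hands is 154.5 degrees

Final answer: 154.5 degrees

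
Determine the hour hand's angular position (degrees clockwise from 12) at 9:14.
The hour hand moves 30 degrees per hour and 0.5 degrees per minute.
At 9:14: (9) x 30 + 14 x 0.5 = 270 + 7 = 277 degrees

Final answer: 277 degrees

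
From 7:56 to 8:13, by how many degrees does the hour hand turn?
The hour hand moves 0.5 degrees per minute.
Time elapsed: 8:13 - 7:56 = 17 minutes
Angular displacement: 17 x 0.5 = 8.5 degrees

Final answer: 8.5 degrees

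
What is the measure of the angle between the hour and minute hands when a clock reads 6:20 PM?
Hour hand position: 6 x 30 + 20 x 0.5 = 190 degrees
Minute hand position: 20 x 6 = 120 degrees
Difference: |190 - 120| = 70 degrees
The angle between the hands is 70 degrees

Final answer: 70 degrees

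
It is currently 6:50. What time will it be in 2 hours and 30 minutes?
Starting time: 6:50
Adding 30 minutes to 50 minutes: 50 + 30 = 80 minutes = 1 hour and 20 minutes
Adding 2 hours: 6 + 2 + 1 (carry) = 9
Final time: 9:20

Final answer: 9:20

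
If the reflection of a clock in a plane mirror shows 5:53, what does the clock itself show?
Reflection across the vertical (12-6) axis maps a hand at angle A degrees to (360 - A) degrees, which sends a reading of T minutes past 12:00 to (720 - T) minutes past 12:00.
Mirror reads 5:53 = 353 minutes past 12:00.
Actual time: (720 - 353) mod 720 = 367 minutes = 6:07.

Final answer: 6:07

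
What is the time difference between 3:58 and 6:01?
From 3:58 to 6:01:
(6 x 60 + 1) - (3 x 60 + 58) = 361 - 238 = 123 minutes
= 2 hours and 3 minutes

Final answer: 2 hours and 3 minutes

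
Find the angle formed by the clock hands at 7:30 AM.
Hour hand position: 7 x 30 + 30 x 0.5 = 225 degrees
Minute hand position: 30 x 6 = 180 degrees
Difference: |225 - 180| = 45 degrees
The angle between the hands is 45 degrees

Final answer: 45 degrees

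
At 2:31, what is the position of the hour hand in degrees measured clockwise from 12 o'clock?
The hour hand moves 30 degrees per hour and 0.5 degrees per minute.
At 2:31: (2) x 30 + 31 x 0.5 = 60 + 15.5 = 75.5 degrees

Final answer: 75.5 degrees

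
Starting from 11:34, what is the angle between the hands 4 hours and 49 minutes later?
First find the time 4 hours and 49 minutes after 11:34.
Total minutes: 11 x 60 + 34 + 4 x 60 + 49 = 983.
983 mod 720 = 263 minutes = 4:23.
Now compute the angle at 4:23:
Hour hand: 4 x 30 + 23 x 0.5 = 131.5 degrees
Minute hand: 23 x 6 = 138 degrees
Difference: |131.5 - 138| = 6.5 degrees
The angle is 6.5 degrees

Final answer: 6.5 degrees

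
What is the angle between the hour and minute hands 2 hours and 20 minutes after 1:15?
First find the time 2 hours and 20 minutes after 1:15.
Total minutes: 1 x 60 + 15 + 2 x 60 + 20 = 215.
215 mod 720 = 215 minutes = 3:35.
Now compute the angle at 3:35:
Hour hand: 3 x 30 + 35 x 0.5 = 107.5 degrees
Minute hand: 35 x 6 = 210 degrees
Difference: |107.5 - 210| = 102.5 degrees
The angle is 102.5 degrees

Final answer: 102.5 degrees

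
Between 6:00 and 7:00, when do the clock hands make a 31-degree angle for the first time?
At t minutes past 6:00, the hour hand is at 30 x 6 + 0.5t degrees and the minute hand is at 6t degrees.
The smaller angle between them is 31 degrees when |30H - 5.5t| = 31 or |30H - 5.5t| = 329.
With H = 6, solve 30 x 6 - 5.5t = +/- target for each target:
  t = (30 x 6 - 31) / 5.5 = 27.09
  t = (30 x 6 + 31) / 5.5 = 38.36
  t = (30 x 6 - 329) / 5.5 = -27.09 (outside (0, 60))
  t = (30 x 6 + 329) / 5.5 = 92.55 (outside (0, 60))
Valid solutions in (0, 60): {27.09, 38.36} minutes.
The first occurrence is t = 27.09 minutes.
The hands form a 31-degree angle at 27.09 minutes past 6:00.

Final answer: 27.09 minutes past 6:00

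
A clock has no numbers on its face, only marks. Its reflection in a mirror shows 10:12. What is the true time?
Reflection across the vertical (12-6) axis maps a hand at angle A degrees to (360 - A) degrees, which sends a reading of T minutes past 12:00 to (720 - T) minutes past 12:00.
Mirror reads 10:12 = 612 minutes past 12:00.
Actual time: (720 - 612) mod 720 = 108 minutes = 1:48.

Final answer: 1:48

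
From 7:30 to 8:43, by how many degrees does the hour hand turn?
The hour hand moves 0.5 degrees per minute.
Time elapsed: 8:43 - 7:30 = 73 minutes
Angular displacement: 73 x 0.5 = 36.5 degrees

Final answer: 36.5 degrees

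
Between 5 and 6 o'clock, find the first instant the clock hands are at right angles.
At t minutes past 5:00, the hour hand is at 30 x 5 + 0.5t degrees and the minute hand is at 6t degrees.
The smaller angle between them is 90 degrees when |30H - 5.5t| = 90 or |30H - 5.5t| = 270.
With H = 5, solve 30 x 5 - 5.5t = +/- target for each target:
  t = (30 x 5 - 90) / 5.5 = 10.91
  t = (30 x 5 + 90) / 5.5 = 43.64
  t = (30 x 5 - 270) / 5.5 = -21.82 (outside (0, 60))
  t = (30 x 5 + 270) / 5.5 = 76.36 (outside (0, 60))
Valid solutions in (0, 60): {10.91, 43.64} minutes.
First occurrence: t = 10.91 minutes.
The hands are at right angles at 10.91 minutes past 5:00.

Final answer: 10.91 minutes past 5:00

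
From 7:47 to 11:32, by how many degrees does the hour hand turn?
The hour hand moves 0.5 degrees per minute.
Time elapsed: 11:32 - 7:47 = 225 minutes
Angular displacement: 225 x 0.5 = 112.5 degrees

Final answer: 112.5 degrees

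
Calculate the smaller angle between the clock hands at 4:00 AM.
Hour hand position: 4 x 30 + 0 x 0.5 = 120 degrees
Minute hand position: 0 x 6 = 0 degrees
Difference: |120 - 0| = 120 degrees
The angle between the hands is 120 degrees

Final answer: 120 degrees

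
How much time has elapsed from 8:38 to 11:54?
From 8:38 to 11:54:
(11 x 60 + 54) - (8 x 60 + 38) = 714 - 518 = 196 minutes
= 3 hours and 16 minutes

Final answer: 3 hours and 16 minutes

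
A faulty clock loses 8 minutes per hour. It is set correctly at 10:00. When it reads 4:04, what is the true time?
For every 60 true minutes, the faulty clock advances 52 minutes, so 1 faulty-clock minute corresponds to 60/52 true minutes.
From 10:00 to 4:04 on the faulty dial is 364 minutes.
True elapsed: 364 x 60/52 = 420 minutes = 7 hours.
True time: 10:00 + 7 hours = 5:00.

Final answer: 5:00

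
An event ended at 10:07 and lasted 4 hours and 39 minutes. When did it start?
Starting time: 10:07 = 607 total minutes past 12:00
Subtracting: 4 hours and 39 minutes = 279 minutes
607 - 279 = 328 minutes
= 5 hours and 28 minutes past 12:00 = 5:28

Final answer: 5:28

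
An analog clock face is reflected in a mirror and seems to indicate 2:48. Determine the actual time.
Reflection across the vertical (12-6) axis maps a hand at angle A degrees to (360 - A) degrees, which sends a reading of T minutes past 12:00 to (720 - T) minutes past 12:00.
Mirror reads 2:48 = 168 minutes past 12:00.
Actual time: (720 - 168) mod 720 = 552 minutes = 9:12.

Final answer: 9:12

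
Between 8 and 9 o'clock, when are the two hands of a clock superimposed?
The minute hand gains 5.5 degrees per minute on the hour hand.
At 8:00, the hour hand is at 240 degrees and the minute hand is at 0 degrees.
The gap is 240 degrees. Time to close: 240/5.5 = 60 x 8/11 = 43.64 minutes.
The hands overlap at 43.64 minutes past 8:00.

Final answer: 43.64 minutes past 8:00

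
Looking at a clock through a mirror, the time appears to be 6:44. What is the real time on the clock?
Reflection across the vertical (12-6) axis maps a hand at angle A degrees to (360 - A) degrees, which sends a reading of T minutes past 12:00 to (720 - T) minutes past 12:00.
Mirror reads 6:44 = 404 minutes past 12:00.
Actual time: (720 - 404) mod 720 = 316 minutes = 5:16.

Final answer: 5:16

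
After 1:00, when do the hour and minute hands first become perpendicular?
At t minutes past 1:00, the hour hand is at 30 x 1 + 0.5t degrees and the minute hand is at 6t degrees.
The smaller angle between them is 90 degrees when |30H - 5.5t| = 90 or |30H - 5.5t| = 270.
With H = 1, solve 30 x 1 - 5.5t = +/- target for each target:
  t = (30 x 1 - 90) / 5.5 = -10.91 (outside (0, 60))
  t = (30 x 1 + 90) / 5.5 = 21.82
  t = (30 x 1 - 270) / 5.5 = -43.64 (outside (0, 60))
  t = (30 x 1 + 270) / 5.5 = 54.55
Valid solutions in (0, 60): {21.82, 54.55} minutes.
First occurrence: t = 21.82 minutes.
The hands are at right angles at 21.82 minutes past 1:00.

Final answer: 21.82 minutes past 1:00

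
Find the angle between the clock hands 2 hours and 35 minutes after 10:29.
First find the time 2 hours and 35 minutes after 10:29.
Total minutes: 10 x 60 + 29 + 2 x 60 + 35 = 784.
784 mod 720 = 64 minutes = 1:04.
Now compute the angle at 1:04:
Hour hand: 1 x 30 + 4 x 0.5 = 32 degrees
Minute hand: 4 x 6 = 24 degrees
Difference: |32 - 24| = 8 degrees
The angle is 8 degrees

Final answer: 8 degrees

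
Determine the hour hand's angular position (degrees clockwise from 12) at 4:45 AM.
The hour hand moves 30 degrees per hour and 0.5 degrees per minute.
At 4:45: (4) x 30 + 45 x 0.5 = 120 + 22.5 = 142.5 degrees

Final answer: 142.5 degrees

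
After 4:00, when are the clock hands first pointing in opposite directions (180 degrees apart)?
For hands to be 180 degrees apart: |30H - 5.5t| = 180
With H = 4: t = (30 x 4 + 180)/5.5 = 54.55 or t = (30 x 4 - 180)/5.5 = -10.91
First valid solution (0 < t < 60): t = 54.55 minutes
The hands are opposite at 54.55 minutes past 4:00.

Final answer: 54.55 minutes past 4:00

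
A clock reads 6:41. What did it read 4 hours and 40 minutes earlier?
Starting time: 6:41 = 401 total minutes past 12:00
Subtracting: 4 hours and 40 minutes = 280 minutes
401 - 280 = 121 minutes
= 2 hours and 1 minute past 12:00 = 2:01

Final answer: 2:01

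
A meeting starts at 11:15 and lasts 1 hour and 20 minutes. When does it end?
Starting time: 11:15
Adding 20 minutes to 15 minutes: 15 + 20 = 35 minutes
Adding 1 hour: 11 + 1 = 12
Final time: 12:35

Final answer: 12:35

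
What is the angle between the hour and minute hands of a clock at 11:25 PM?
Hour hand position: 11 x 30 + 25 x 0.5 = 342.5 degrees
Minute hand position: 25 x 6 = 150 degrees
Difference: |342.5 - 150| = 192.5 degrees
Since 192.5 > 180, the smaller angle is 360 - 192.5 = 167.5 degrees

Final answer: 167.5 degrees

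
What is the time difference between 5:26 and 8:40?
From 5:26 to 8:40:
(8 x 60 + 40) - (5 x 60 + 26) = 520 - 326 = 194 minutes
= 3 hours and 14 minutes

Final answer: 3 hours and 14 minutes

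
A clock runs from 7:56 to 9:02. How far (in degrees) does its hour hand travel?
The hour hand moves 0.5 degrees per minute.
Time elapsed: 9:02 - 7:56 = 66 minutes
Angular displacement: 66 x 0.5 = 33 degrees

Final answer: 33 degrees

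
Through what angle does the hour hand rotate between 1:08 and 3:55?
The hour hand moves 0.5 degrees per minute.
Time elapsed: 3:55 - 1:08 = 167 minutes
Angular displacement: 167 x 0.5 = 83.5 degrees

Final answer: 83.5 degrees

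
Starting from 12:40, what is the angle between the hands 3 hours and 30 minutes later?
First find the time 3 hours and 30 minutes after 12:40.
Total minutes: 12 x 60 + 40 + 3 x 60 + 30 = 970.
970 mod 720 = 250 minutes = 4:10.
Now compute the angle at 4:10:
Hour hand: 4 x 30 + 10 x 0.5 = 125 degrees
Minute hand: 10 x 6 = 60 degrees
Difference: |125 - 60| = 65 degrees
The angle is 65 degrees

Final answer: 65 degrees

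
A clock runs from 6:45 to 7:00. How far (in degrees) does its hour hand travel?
The hour hand moves 0.5 degrees per minute.
Time elapsed: 7:00 - 6:45 = 15 minutes
Angular displacement: 15 x 0.5 = 7.5 degrees

Final answer: 7.5 degrees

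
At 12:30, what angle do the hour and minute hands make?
Hour hand position: 0 x 30 + 30 x 0.5 = 15 degrees
Minute hand position: 30 x 6 = 180 degrees
Difference: |15 - 180| = 165 degrees
The angle between the hands is 165 degrees

Final answer: 165 degrees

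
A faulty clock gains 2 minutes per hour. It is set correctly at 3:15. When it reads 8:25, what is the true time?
For every 60 true minutes, the faulty clock advances 62 minutes, so 1 faulty-clock minute corresponds to 60/62 true minutes.
From 3:15 to 8:25 on the faulty dial is 310 minutes.
True elapsed: 310 x 60/62 = 300 minutes = 5 hours.
True time: 3:15 + 5 hours = 8:15.

Final answer: 8:15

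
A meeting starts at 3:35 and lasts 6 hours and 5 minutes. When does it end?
Starting time: 3:35
Adding 5 minutes to 35 minutes: 35 + 5 = 40 minutes
Adding 6 hours: 3 + 6 = 9
Final time: 9:40

Final answer: 9:40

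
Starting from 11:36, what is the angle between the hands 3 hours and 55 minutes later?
First find the time 3 hours and 55 minutes after 11:36.
Total minutes: 11 x 60 + 36 + 3 x 60 + 55 = 931.
931 mod 720 = 211 minutes = 3:31.
Now compute the angle at 3:31:
Hour hand: 3 x 30 + 31 x 0.5 = 105.5 degrees
Minute hand: 31 x 6 = 186 degrees
Difference: |105.5 - 186| = 80.5 degrees
The angle is 80.5 degrees

Final answer: 80.5 degrees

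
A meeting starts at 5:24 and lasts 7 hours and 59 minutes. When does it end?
Starting time: 5:24
Adding 59 minutes to 24 minutes: 24 + 59 = 83 minutes = 1 hour and 23 minutes
Adding 7 hours: 5 + 7 + 1 (carry) = 13 - 12 = 1
Final time: 1:23

Final answer: 1:23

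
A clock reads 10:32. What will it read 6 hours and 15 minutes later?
Starting time: 10:32
Adding 15 minutes to 32 minutes: 32 + 15 = 47 minutes
Adding 6 hours: 10 + 6 = 16 - 12 = 4
Final time: 4:47

Final answer: 4:47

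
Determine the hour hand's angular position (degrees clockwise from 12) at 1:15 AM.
The hour hand moves 30 degrees per hour and 0.5 degrees per minute.
At 1:15: (1) x 30 + 15 x 0.5 = 30 + 7.5 = 37.5 degrees

Final answer: 37.5 degrees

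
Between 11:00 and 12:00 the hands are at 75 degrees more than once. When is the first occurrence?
At t minutes past 11:00, the hour hand is at 30 x 11 + 0.5t degrees and the minute hand is at 6t degrees.
The smaller angle between them is 75 degrees when |30H - 5.5t| = 75 or |30H - 5.5t| = 285.
With H = 11, solve 30 x 11 - 5.5t = +/- target for each target:
  t = (30 x 11 - 75) / 5.5 = 46.36
  t = (30 x 11 + 75) / 5.5 = 73.64 (outside (0, 60))
  t = (30 x 11 - 285) / 5.5 = 8.18
  t = (30 x 11 + 285) / 5.5 = 111.82 (outside (0, 60))
Valid solutions in (0, 60): {8.18, 46.36} minutes.
The first occurrence is t = 8.18 minutes.
The hands form a 75-degree angle at 8.18 minutes past 11:00.

Final answer: 8.18 minutes past 11:00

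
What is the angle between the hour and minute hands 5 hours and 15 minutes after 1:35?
First find the time 5 hours and 15 minutes after 1:35.
Total minutes: 1 x 60 + 35 + 5 x 60 + 15 = 410.
410 mod 720 = 410 minutes = 6:50.
Now compute the angle at 6:50:
Hour hand: 6 x 30 + 50 x 0.5 = 205 degrees
Minute hand: 50 x 6 = 300 degrees
Difference: |205 - 300| = 95 degrees
The angle is 95 degrees

Final answer: 95 degrees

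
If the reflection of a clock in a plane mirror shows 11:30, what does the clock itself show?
Reflection across the vertical (12-6) axis maps a hand at angle A degrees to (360 - A) degrees, which sends a reading of T minutes past 12:00 to (720 - T) minutes past 12:00.
Mirror reads 11:30 = 690 minutes past 12:00.
Actual time: (720 - 690) mod 720 = 30 minutes = 12:30.

Final answer: 12:30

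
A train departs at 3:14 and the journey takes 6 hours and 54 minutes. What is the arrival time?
Starting time: 3:14
Adding 54 minutes to 14 minutes: 14 + 54 = 68 minutes = 1 hour and 8 minutes
Adding 6 hours: 3 + 6 + 1 (carry) = 10
Final time: 10:08

Final answer: 10:08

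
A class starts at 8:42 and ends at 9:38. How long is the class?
From 8:42 to 9:38:
(9 x 60 + 38) - (8 x 60 + 42) = 578 - 522 = 56 minutes
= 56 minutes

Final answer: 56 minutes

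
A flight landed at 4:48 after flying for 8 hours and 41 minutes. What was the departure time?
Starting time: 4:48 = 288 total minutes past 12:00
Subtracting: 8 hours and 41 minutes = 521 minutes
288 - 521 = -233 (negative, add 12 hours = 720) = 487 minutes
= 8 hours and 7 minutes past 12:00 = 8:07

Final answer: 8:07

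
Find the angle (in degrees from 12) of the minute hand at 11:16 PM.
The minute hand moves 6 degrees per minute.
At 11:16: 16 x 6 = 96 degrees

Final answer: 96 degrees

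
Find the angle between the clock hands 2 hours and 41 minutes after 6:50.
First find the time 2 hours and 41 minutes after 6:50.
Total minutes: 6 x 60 + 50 + 2 x 60 + 41 = 571.
571 mod 720 = 571 minutes = 9:31.
Now compute the angle at 9:31:
Hour hand: 9 x 30 + 31 x 0.5 = 285.5 degrees
Minute hand: 31 x 6 = 186 degrees
Difference: |285.5 - 186| = 99.5 degrees
The angle is 99.5 degrees

Final answer: 99.5 degrees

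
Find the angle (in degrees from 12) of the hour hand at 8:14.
The hour hand moves 30 degrees per hour and 0.5 degrees per minute.
At 8:14: (8) x 30 + 14 x 0.5 = 240 + 7 = 247 degrees

Final answer: 247 degrees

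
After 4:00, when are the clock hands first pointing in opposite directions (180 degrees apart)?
For hands to be 180 degrees apart: |30H - 5.5t| = 180
With H = 4: t = (30 x 4 + 180)/5.5 = 54.55 or t = (30 x 4 - 180)/5.5 = -10.91
First valid solution (0 < t < 60): t = 54.55 minutes
The hands are opposite at 54.55 minutes past 4:00.

Final answer: 54.55 minutes past 4:00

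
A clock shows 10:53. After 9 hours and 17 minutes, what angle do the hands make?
First find the time 9 hours and 17 minutes after 10:53.
Total minutes: 10 x 60 + 53 + 9 x 60 + 17 = 1210.
1210 mod 720 = 490 minutes = 8:10.
Now compute the angle at 8:10:
Hour hand: 8 x 30 + 10 x 0.5 = 245 degrees
Minute hand: 10 x 6 = 60 degrees
Difference: |245 - 60| = 185 degrees
Smaller angle: 360 - 185 = 175 degrees

Final answer: 175 degrees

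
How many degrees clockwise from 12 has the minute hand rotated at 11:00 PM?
The minute hand moves 6 degrees per minute.
At 11:00: 0 x 6 = 0 degrees

Final answer: 0 degrees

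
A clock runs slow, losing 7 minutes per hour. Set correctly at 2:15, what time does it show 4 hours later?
For every 60 true minutes, the faulty clock advances 60 - 7 = 53 minutes.
True elapsed: 4 hours = 240 minutes.
Faulty clock advances: 240 x 53/60 = 212 minutes (drift: 28 minutes behind).
Shown time: 2:15 + 212 minutes = 5:47.

Final answer: 5:47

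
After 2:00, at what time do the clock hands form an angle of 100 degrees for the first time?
At t minutes past 2:00, the hour hand is at 30 x 2 + 0.5t degrees and the minute hand is at 6t degrees.
The smaller angle between them is 100 degrees when |30H - 5.5t| = 100 or |30H - 5.5t| = 260.
With H = 2, solve 30 x 2 - 5.5t = +/- target for each target:
  t = (30 x 2 - 100) / 5.5 = -7.27 (outside (0, 60))
  t = (30 x 2 + 100) / 5.5 = 29.09
  t = (30 x 2 - 260) / 5.5 = -36.36 (outside (0, 60))
  t = (30 x 2 + 260) / 5.5 = 58.18
Valid solutions in (0, 60): {29.09, 58.18} minutes.
The first occurrence is t = 29.09 minutes.
The hands form a 100-degree angle at 29.09 minutes past 2:00.

Final answer: 29.09 minutes past 2:00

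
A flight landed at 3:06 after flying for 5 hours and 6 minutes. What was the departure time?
Starting time: 3:06 = 186 total minutes past 12:00
Subtracting: 5 hours and 6 minutes = 306 minutes
186 - 306 = -120 (negative, add 12 hours = 720) = 600 minutes
= 10 hours past 12:00 = 10:00

Final answer: 10:00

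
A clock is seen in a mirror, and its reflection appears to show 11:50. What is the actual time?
Reflection across the vertical (12-6) axis maps a hand at angle A degrees to (360 - A) degrees, which sends a reading of T minutes past 12:00 to (720 - T) minutes past 12:00.
Mirror reads 11:50 = 710 minutes past 12:00.
Actual time: (720 - 710) mod 720 = 10 minutes = 12:10.

Final answer: 12:10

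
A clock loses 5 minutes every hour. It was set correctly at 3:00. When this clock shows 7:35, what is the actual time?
For every 60 true minutes, the faulty clock advances 55 minutes, so 1 faulty-clock minute corresponds to 60/55 true minutes.
From 3:00 to 7:35 on the faulty dial is 275 minutes.
True elapsed: 275 x 60/55 = 300 minutes = 5 hours.
True time: 3:00 + 5 hours = 8:00.

Final answer: 8:00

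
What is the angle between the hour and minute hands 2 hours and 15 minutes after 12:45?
First find the time 2 hours and 15 minutes after 12:45.
Total minutes: 12 x 60 + 45 + 2 x 60 + 15 = 900.
900 mod 720 = 180 minutes = 3:00.
Now compute the angle at 3:00:
Hour hand: 3 x 30 + 0 x 0.5 = 90 degrees
Minute hand: 0 x 6 = 0 degrees
Difference: |90 - 0| = 90 degrees
The angle is 90 degrees

Final answer: 90 degrees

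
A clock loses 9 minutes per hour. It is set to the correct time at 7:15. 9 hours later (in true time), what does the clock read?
For every 60 true minutes, the faulty clock advances 60 - 9 = 51 minutes.
True elapsed: 9 hours = 540 minutes.
Faulty clock advances: 540 x 51/60 = 459 minutes (drift: 81 minutes behind).
Shown time: 7:15 + 459 minutes = 2:54.

Final answer: 2:54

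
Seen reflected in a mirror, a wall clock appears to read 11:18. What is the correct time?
Reflection across the vertical (12-6) axis maps a hand at angle A degrees to (360 - A) degrees, which sends a reading of T minutes past 12:00 to (720 - T) minutes past 12:00.
Mirror reads 11:18 = 678 minutes past 12:00.
Actual time: (720 - 678) mod 720 = 42 minutes = 12:42.

Final answer: 12:42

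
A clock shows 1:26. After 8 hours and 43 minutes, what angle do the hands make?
First find the time 8 hours and 43 minutes after 1:26.
Total minutes: 1 x 60 + 26 + 8 x 60 + 43 = 609.
609 mod 720 = 609 minutes = 10:09.
Now compute the angle at 10:09:
Hour hand: 10 x 30 + 9 x 0.5 = 304.5 degrees
Minute hand: 9 x 6 = 54 degrees
Difference: |304.5 - 54| = 250.5 degrees
Smaller angle: 360 - 250.5 = 109.5 degrees

Final answer: 109.5 degrees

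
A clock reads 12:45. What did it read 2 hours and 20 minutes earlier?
Starting time: 12:45 = 45 total minutes past 12:00
Subtracting: 2 hours and 20 minutes = 140 minutes
45 - 140 = -95 (negative, add 12 hours = 720) = 625 minutes
= 10 hours and 25 minutes past 12:00 = 10:25

Final answer: 10:25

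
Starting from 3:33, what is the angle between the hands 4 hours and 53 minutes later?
First find the time 4 hours and 53 minutes after 3:33.
Total minutes: 3 x 60 + 33 + 4 x 60 + 53 = 506.
506 mod 720 = 506 minutes = 8:26.
Now compute the angle at 8:26:
Hour hand: 8 x 30 + 26 x 0.5 = 253 degrees
Minute hand: 26 x 6 = 156 degrees
Difference: |253 - 156| = 97 degrees
The angle is 97 degrees

Final answer: 97 degrees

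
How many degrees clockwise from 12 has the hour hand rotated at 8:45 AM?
The hour hand moves 30 degrees per hour and 0.5 degrees per minute.
At 8:45: (8) x 30 + 45 x 0.5 = 240 + 22.5 = 262.5 degrees

Final answer: 262.5 degrees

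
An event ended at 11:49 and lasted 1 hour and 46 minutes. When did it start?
Starting time: 11:49 = 709 total minutes past 12:00
Subtracting: 1 hour and 46 minutes = 106 minutes
709 - 106 = 603 minutes
= 10 hours and 3 minutes past 12:00 = 10:03

Final answer: 10:03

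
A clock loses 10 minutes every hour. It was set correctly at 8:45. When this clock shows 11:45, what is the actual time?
For every 60 true minutes, the faulty clock advances 50 minutes, so 1 faulty-clock minute corresponds to 60/50 true minutes.
From 8:45 to 11:45 on the faulty dial is 180 minutes.
True elapsed: 180 x 60/50 = 216 minutes = 3 hours and 36 minutes.
True time: 8:45 + 3 hours and 36 minutes = 12:21.

Final answer: 12:21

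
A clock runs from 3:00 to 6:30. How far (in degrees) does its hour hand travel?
The hour hand moves 0.5 degrees per minute.
Time elapsed: 6:30 - 3:00 = 210 minutes
Angular displacement: 210 x 0.5 = 105 degrees

Final answer: 105 degrees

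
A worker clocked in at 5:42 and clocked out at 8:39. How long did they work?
From 5:42 to 8:39:
(8 x 60 + 39) - (5 x 60 + 42) = 519 - 342 = 177 minutes
= 2 hours and 57 minutes

Final answer: 2 hours and 57 minutes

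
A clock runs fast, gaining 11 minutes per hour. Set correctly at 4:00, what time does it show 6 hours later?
For every 60 true minutes, the faulty clock advances 60 + 11 = 71 minutes.
True elapsed: 6 hours = 360 minutes.
Faulty clock advances: 360 x 71/60 = 426 minutes (drift: 66 minutes ahead).
Shown time: 4:00 + 426 minutes = 11:06.

Final answer: 11:06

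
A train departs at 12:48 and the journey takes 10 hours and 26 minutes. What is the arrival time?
Starting time: 12:48
Adding 26 minutes to 48 minutes: 48 + 26 = 74 minutes = 1 hour and 14 minutes
Adding 10 hours: 12 + 10 + 1 (carry) = 23 - 12 = 11
Final time: 11:14

Final answer: 11:14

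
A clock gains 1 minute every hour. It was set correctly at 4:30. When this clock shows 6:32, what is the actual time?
For every 60 true minutes, the faulty clock advances 61 minutes, so 1 faulty-clock minute corresponds to 60/61 true minutes.
From 4:30 to 6:32 on the faulty dial is 122 minutes.
True elapsed: 122 x 60/61 = 120 minutes = 2 hours.
True time: 4:30 + 2 hours = 6:30.

Final answer: 6:30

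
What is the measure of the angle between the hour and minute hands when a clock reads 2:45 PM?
Hour hand position: 2 x 30 + 45 x 0.5 = 82.5 degrees
Minute hand position: 45 x 6 = 270 degrees
Difference: |82.5 - 270| = 187.5 degrees
Since 187.5 > 180, the smaller angle is 360 - 187.5 = 172.5 degrees

Final answer: 172.5 degrees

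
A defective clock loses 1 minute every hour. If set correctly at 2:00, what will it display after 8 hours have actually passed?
For every 60 true minutes, the faulty clock advances 60 - 1 = 59 minutes.
True elapsed: 8 hours = 480 minutes.
Faulty clock advances: 480 x 59/60 = 472 minutes (drift: 8 minutes behind).
Shown time: 2:00 + 472 minutes = 9:52.

Final answer: 9:52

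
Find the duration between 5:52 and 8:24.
From 5:52 to 8:24:
(8 x 60 + 24) - (5 x 60 + 52) = 504 - 352 = 152 minutes
= 2 hours and 32 minutes

Final answer: 2 hours and 32 minutes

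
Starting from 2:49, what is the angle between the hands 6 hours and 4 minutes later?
First find the time 6 hours and 4 minutes after 2:49.
Total minutes: 2 x 60 + 49 + 6 x 60 + 4 = 533.
533 mod 720 = 533 minutes = 8:53.
Now compute the angle at 8:53:
Hour hand: 8 x 30 + 53 x 0.5 = 266.5 degrees
Minute hand: 53 x 6 = 318 degrees
Difference: |266.5 - 318| = 51.5 degrees
The angle is 51.5 degrees

Final answer: 51.5 degrees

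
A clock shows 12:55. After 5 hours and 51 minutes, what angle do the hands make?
First find the time 5 hours and 51 minutes after 12:55.
Total minutes: 12 x 60 + 55 + 5 x 60 + 51 = 1126.
1126 mod 720 = 406 minutes = 6:46.
Now compute the angle at 6:46:
Hour hand: 6 x 30 + 46 x 0.5 = 203 degrees
Minute hand: 46 x 6 = 276 degrees
Difference: |203 - 276| = 73 degrees
The angle is 73 degrees

Final answer: 73 degrees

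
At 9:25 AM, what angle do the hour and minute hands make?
Hour hand position: 9 x 30 + 25 x 0.5 = 282.5 degrees
Minute hand position: 25 x 6 = 150 degrees
Difference: |282.5 - 150| = 132.5 degrees
The angle between the hands is 132.5 degrees

Final answer: 132.5 degrees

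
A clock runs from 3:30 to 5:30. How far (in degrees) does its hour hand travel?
The hour hand moves 0.5 degrees per minute.
Time elapsed: 5:30 - 3:30 = 120 minutes
Angular displacement: 120 x 0.5 = 60 degrees

Final answer: 60 degrees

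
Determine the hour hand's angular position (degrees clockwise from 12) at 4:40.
The hour hand moves 30 degrees per hour and 0.5 degrees per minute.
At 4:40: (4) x 30 + 40 x 0.5 = 120 + 20 = 140 degrees

Final answer: 140 degrees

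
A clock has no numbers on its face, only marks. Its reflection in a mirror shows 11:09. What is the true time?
Reflection across the vertical (12-6) axis maps a hand at angle A degrees to (360 - A) degrees, which sends a reading of T minutes past 12:00 to (720 - T) minutes past 12:00.
Mirror reads 11:09 = 669 minutes past 12:00.
Actual time: (720 - 669) mod 720 = 51 minutes = 12:51.

Final answer: 12:51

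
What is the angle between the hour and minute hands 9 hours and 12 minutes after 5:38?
First find the time 9 hours and 12 minutes after 5:38.
Total minutes: 5 x 60 + 38 + 9 x 60 + 12 = 890.
890 mod 720 = 170 minutes = 2:50.
Now compute the angle at 2:50:
Hour hand: 2 x 30 + 50 x 0.5 = 85 degrees
Minute hand: 50 x 6 = 300 degrees
Difference: |85 - 300| = 215 degrees
Smaller angle: 360 - 215 = 145 degrees

Final answer: 145 degrees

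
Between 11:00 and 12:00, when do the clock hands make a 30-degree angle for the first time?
At t minutes past 11:00, the hour hand is at 30 x 11 + 0.5t degrees and the minute hand is at 6t degrees.
The smaller angle between them is 30 degrees when |30H - 5.5t| = 30 or |30H - 5.5t| = 330.
With H = 11, solve 30 x 11 - 5.5t = +/- target for each target:
  t = (30 x 11 - 30) / 5.5 = 54.55
  t = (30 x 11 + 30) / 5.5 = 65.45 (outside (0, 60))
  t = (30 x 11 - 330) / 5.5 = 0 (outside (0, 60))
  t = (30 x 11 + 330) / 5.5 = 120 (outside (0, 60))
Valid solutions in (0, 60): {54.55} minutes.
The first occurrence is t = 54.55 minutes.
The hands form a 30-degree angle at 54.55 minutes past 11:00.

Final answer: 54.55 minutes past 11:00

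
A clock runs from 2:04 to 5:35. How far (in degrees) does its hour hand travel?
The hour hand moves 0.5 degrees per minute.
Time elapsed: 5:35 - 2:04 = 211 minutes
Angular displacement: 211 x 0.5 = 105.5 degrees

Final answer: 105.5 degrees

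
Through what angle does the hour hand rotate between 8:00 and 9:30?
The hour hand moves 0.5 degrees per minute.
Time elapsed: 9:30 - 8:00 = 90 minutes
Angular displacement: 90 x 0.5 = 45 degrees

Final answer: 45 degrees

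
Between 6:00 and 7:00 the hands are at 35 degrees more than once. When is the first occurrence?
At t minutes past 6:00, the hour hand is at 30 x 6 + 0.5t degrees and the minute hand is at 6t degrees.
The smaller angle between them is 35 degrees when |30H - 5.5t| = 35 or |30H - 5.5t| = 325.
With H = 6, solve 30 x 6 - 5.5t = +/- target for each target:
  t = (30 x 6 - 35) / 5.5 = 26.36
  t = (30 x 6 + 35) / 5.5 = 39.09
  t = (30 x 6 - 325) / 5.5 = -26.36 (outside (0, 60))
  t = (30 x 6 + 325) / 5.5 = 91.82 (outside (0, 60))
Valid solutions in (0, 60): {26.36, 39.09} minutes.
The first occurrence is t = 26.36 minutes.
The hands form a 35-degree angle at 26.36 minutes past 6:00.

Final answer: 26.36 minutes past 6:00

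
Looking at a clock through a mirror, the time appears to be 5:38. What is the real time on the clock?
Reflection across the vertical (12-6) axis maps a hand at angle A degrees to (360 - A) degrees, which sends a reading of T minutes past 12:00 to (720 - T) minutes past 12:00.
Mirror reads 5:38 = 338 minutes past 12:00.
Actual time: (720 - 338) mod 720 = 382 minutes = 6:22.

Final answer: 6:22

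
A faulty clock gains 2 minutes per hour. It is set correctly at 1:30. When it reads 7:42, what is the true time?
For every 60 true minutes, the faulty clock advances 62 minutes, so 1 faulty-clock minute corresponds to 60/62 true minutes.
From 1:30 to 7:42 on the faulty dial is 372 minutes.
True elapsed: 372 x 60/62 = 360 minutes = 6 hours.
True time: 1:30 + 6 hours = 7:30.

Final answer: 7:30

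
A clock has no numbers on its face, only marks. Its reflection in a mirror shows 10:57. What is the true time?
Reflection across the vertical (12-6) axis maps a hand at angle A degrees to (360 - A) degrees, which sends a reading of T minutes past 12:00 to (720 - T) minutes past 12:00.
Mirror reads 10:57 = 657 minutes past 12:00.
Actual time: (720 - 657) mod 720 = 63 minutes = 1:03.

Final answer: 1:03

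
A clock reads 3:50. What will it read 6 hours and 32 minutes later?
Starting time: 3:50
Adding 32 minutes to 50 minutes: 50 + 32 = 82 minutes = 1 hour and 22 minutes
Adding 6 hours: 3 + 6 + 1 (carry) = 10
Final time: 10:22

Final answer: 10:22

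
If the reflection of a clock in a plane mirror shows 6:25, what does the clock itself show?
Reflection across the vertical (12-6) axis maps a hand at angle A degrees to (360 - A) degrees, which sends a reading of T minutes past 12:00 to (720 - T) minutes past 12:00.
Mirror reads 6:25 = 385 minutes past 12:00.
Actual time: (720 - 385) mod 720 = 335 minutes = 5:35.

Final answer: 5:35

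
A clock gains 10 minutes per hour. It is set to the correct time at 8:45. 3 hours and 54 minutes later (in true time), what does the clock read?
For every 60 true minutes, the faulty clock advances 60 + 10 = 70 minutes.
True elapsed: 3 hours and 54 minutes = 234 minutes.
Faulty clock advances: 234 x 70/60 = 273 minutes (drift: 39 minutes ahead).
Shown time: 8:45 + 273 minutes = 1:18.

Final answer: 1:18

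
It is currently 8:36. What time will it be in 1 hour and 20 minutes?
Starting time: 8:36
Adding 20 minutes to 36 minutes: 36 + 20 = 56 minutes
Adding 1 hour: 8 + 1 = 9
Final time: 9:56

Final answer: 9:56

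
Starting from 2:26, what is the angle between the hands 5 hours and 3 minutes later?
First find the time 5 hours and 3 minutes after 2:26.
Total minutes: 2 x 60 + 26 + 5 x 60 + 3 = 449.
449 mod 720 = 449 minutes = 7:29.
Now compute the angle at 7:29:
Hour hand: 7 x 30 + 29 x 0.5 = 224.5 degrees
Minute hand: 29 x 6 = 174 degrees
Difference: |224.5 - 174| = 50.5 degrees
The angle is 50.5 degrees

Final answer: 50.5 degrees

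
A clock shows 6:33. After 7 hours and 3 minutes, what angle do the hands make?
First find the time 7 hours and 3 minutes after 6:33.
Total minutes: 6 x 60 + 33 + 7 x 60 + 3 = 816.
816 mod 720 = 96 minutes = 1:36.
Now compute the angle at 1:36:
Hour hand: 1 x 30 + 36 x 0.5 = 48 degrees
Minute hand: 36 x 6 = 216 degrees
Difference: |48 - 216| = 168 degrees
The angle is 168 degrees

Final answer: 168 degrees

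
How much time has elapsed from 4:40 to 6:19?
From 4:40 to 6:19:
(6 x 60 + 19) - (4 x 60 + 40) = 379 - 280 = 99 minutes
= 1 hour and 39 minutes

Final answer: 1 hour and 39 minutes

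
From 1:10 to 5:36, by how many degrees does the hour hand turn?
The hour hand moves 0.5 degrees per minute.
Time elapsed: 5:36 - 1:10 = 266 minutes
Angular displacement: 266 x 0.5 = 133 degrees

Final answer: 133 degrees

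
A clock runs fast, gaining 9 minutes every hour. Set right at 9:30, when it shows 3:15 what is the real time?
For every 60 true minutes, the faulty clock advances 69 minutes, so 1 faulty-clock minute corresponds to 60/69 true minutes.
From 9:30 to 3:15 on the faulty dial is 345 minutes.
True elapsed: 345 x 60/69 = 300 minutes = 5 hours.
True time: 9:30 + 5 hours = 2:30.

Final answer: 2:30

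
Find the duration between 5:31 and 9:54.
From 5:31 to 9:54:
(9 x 60 + 54) - (5 x 60 + 31) = 594 - 331 = 263 minutes
= 4 hours and 23 minutes

Final answer: 4 hours and 23 minutes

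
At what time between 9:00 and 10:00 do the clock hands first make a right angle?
At t minutes past 9:00, the hour hand is at 30 x 9 + 0.5t degrees and the minute hand is at 6t degrees.
The smaller angle between them is 90 degrees when |30H - 5.5t| = 90 or |30H - 5.5t| = 270.
With H = 9, solve 30 x 9 - 5.5t = +/- target for each target:
  t = (30 x 9 - 90) / 5.5 = 32.73
  t = (30 x 9 + 90) / 5.5 = 65.45 (outside (0, 60))
  t = (30 x 9 - 270) / 5.5 = 0 (outside (0, 60))
  t = (30 x 9 + 270) / 5.5 = 98.18 (outside (0, 60))
Valid solutions in (0, 60): {32.73} minutes.
First occurrence: t = 32.73 minutes.
The hands are at right angles at 32.73 minutes past 9:00.

Final answer: 32.73 minutes past 9:00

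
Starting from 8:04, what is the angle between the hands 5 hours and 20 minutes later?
First find the time 5 hours and 20 minutes after 8:04.
Total minutes: 8 x 60 + 4 + 5 x 60 + 20 = 804.
804 mod 720 = 84 minutes = 1:24.
Now compute the angle at 1:24:
Hour hand: 1 x 30 + 24 x 0.5 = 42 degrees
Minute hand: 24 x 6 = 144 degrees
Difference: |42 - 144| = 102 degrees
The angle is 102 degrees

Final answer: 102 degrees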